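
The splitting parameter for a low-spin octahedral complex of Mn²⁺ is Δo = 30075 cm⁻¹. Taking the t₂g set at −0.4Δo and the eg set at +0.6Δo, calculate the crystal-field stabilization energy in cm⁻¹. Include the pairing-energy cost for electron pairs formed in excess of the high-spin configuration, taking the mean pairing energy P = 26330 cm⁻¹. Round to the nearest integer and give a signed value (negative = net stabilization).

Mn sits in group 7; removing 2 electrons leaves Mn²⁺ with 7 − 2 = 5 d electrons.
Configuration: t₂g⁵ eg⁰.
CFSE(orbital) = 5×(-0.4Δo) + 0×(0.6Δo) = -2.0Δo; with Δo = 30075 cm⁻¹ that is -60150 cm⁻¹.
Relative to high-spin t₂g³ eg² (0 paired), the low-spin configuration has 2 additional pairs, contributing +2 × 26330 = +52660 cm⁻¹.
Combining: -60150 + 52660 = -7490 cm⁻¹.

-7490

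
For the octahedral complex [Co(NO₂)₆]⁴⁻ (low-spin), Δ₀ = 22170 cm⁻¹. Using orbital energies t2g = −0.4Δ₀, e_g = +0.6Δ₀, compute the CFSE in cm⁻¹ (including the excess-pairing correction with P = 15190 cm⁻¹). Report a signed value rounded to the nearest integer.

Each NO₂⁻ contributes -1; 6 × (-1) = -6. With overall charge -4, Co is in the +2 oxidation state.
Co²⁺: group 9, so d-count = 9 − 2 = 7.
Electron filling gives t2g^6 e_g^1.
CFSE(orbital) = 6×(-0.4Δ₀) + 1×(0.6Δ₀) = -1.8Δ₀; with Δ₀ = 22170 cm⁻¹ that is -39906 cm⁻¹.
Relative to high-spin t2g^5 e_g^2 (2 paired), the low-spin configuration has 1 additional pair, contributing +1 × 15190 = +15190 cm⁻¹.
Net CFSE = -39906 + 15190 = -24716 cm⁻¹.

-24716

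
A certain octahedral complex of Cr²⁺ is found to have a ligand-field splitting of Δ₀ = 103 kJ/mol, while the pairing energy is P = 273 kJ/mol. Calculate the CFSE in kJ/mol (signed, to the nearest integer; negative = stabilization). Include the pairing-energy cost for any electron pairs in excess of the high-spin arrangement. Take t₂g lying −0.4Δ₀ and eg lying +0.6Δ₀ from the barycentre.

-62

Cr sits in group 6; removing 2 electrons leaves Cr²⁺ with 6 − 2 = 4 d electrons.
Δ₀ < P, so pairing is avoided: the ground state is high-spin.
Filling d⁴ accordingly: t₂g³ eg¹.
Orbital CFSE = -0.6Δ₀ = -0.6 × 103 = -62 kJ/mol.
High-spin has no excess pairs, so no pairing correction applies.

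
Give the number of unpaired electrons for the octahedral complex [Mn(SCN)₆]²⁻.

Each SCN⁻ contributes -1; 6 × (-1) = -6. With overall charge -2, Mn is in the +4 oxidation state.
Mn sits in group 7; removing 4 electrons leaves Mn⁴⁺ with 7 − 4 = 3 d electrons.
Configuration: t2g^3 e_g^0, giving 3 unpaired electrons.

3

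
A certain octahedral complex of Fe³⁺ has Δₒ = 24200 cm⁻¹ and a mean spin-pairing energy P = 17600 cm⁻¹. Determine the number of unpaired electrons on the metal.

1

Fe³⁺: group 8, so d-count = 8 − 3 = 5.
Here Δₒ > P (24200 > 17600), so the low-spin state is favoured.
That gives t2g^5 e_g^0.
Unpaired electrons: 1.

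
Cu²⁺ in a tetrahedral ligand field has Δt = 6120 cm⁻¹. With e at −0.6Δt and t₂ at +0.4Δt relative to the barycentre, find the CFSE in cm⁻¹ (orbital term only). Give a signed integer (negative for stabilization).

-2448

Cu is in group 11, so Cu²⁺ is d⁹ (11 − 2 = 9).
Tetrahedral splitting is small, so the complex is high-spin.
Configuration: e⁴ t₂⁵.
CFSE(orbital) = 4×(-0.6Δt) + 5×(0.4Δt) = -0.4Δt; with Δt = 6120 cm⁻¹ that is -2448 cm⁻¹.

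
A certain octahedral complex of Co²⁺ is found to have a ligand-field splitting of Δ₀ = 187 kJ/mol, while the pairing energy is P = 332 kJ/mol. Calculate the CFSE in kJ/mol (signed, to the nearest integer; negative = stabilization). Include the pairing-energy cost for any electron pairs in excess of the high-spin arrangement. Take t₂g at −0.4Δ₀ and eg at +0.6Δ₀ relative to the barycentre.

-150

Co²⁺: group 9, so d-count = 9 − 2 = 7.
Here Δ₀ < P (187 < 332), so the high-spin state is favoured.
That gives t₂g⁵ eg².
Orbital CFSE = -0.8Δ₀ = -0.8 × 187 = -150 kJ/mol.
High-spin has no excess pairs, so no pairing correction applies.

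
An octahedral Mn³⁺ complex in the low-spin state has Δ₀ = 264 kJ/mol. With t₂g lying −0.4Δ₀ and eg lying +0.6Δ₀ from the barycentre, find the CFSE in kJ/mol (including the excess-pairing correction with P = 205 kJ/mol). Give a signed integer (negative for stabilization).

Mn sits in group 7; removing 3 electrons leaves Mn³⁺ with 7 − 3 = 4 d electrons.
The d⁴ electrons fill as t₂g⁴ eg⁰.
Orbital CFSE = 4(-0.4) + 0(0.6) = -1.6Δ₀ = -1.6 × 264 = -422 kJ/mol.
Relative to high-spin t₂g³ eg¹ (0 paired), the low-spin configuration has 1 additional pair, contributing +1 × 205 = +205 kJ/mol.
Net CFSE = -422 + 205 = -217 kJ/mol.

-217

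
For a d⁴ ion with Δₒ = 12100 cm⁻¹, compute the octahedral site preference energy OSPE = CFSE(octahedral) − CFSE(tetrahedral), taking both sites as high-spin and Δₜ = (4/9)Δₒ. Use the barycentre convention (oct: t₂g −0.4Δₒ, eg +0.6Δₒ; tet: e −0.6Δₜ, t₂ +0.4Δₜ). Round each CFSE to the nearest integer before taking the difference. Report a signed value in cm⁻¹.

-5109

In an octahedral site d⁴ (HS) is t₂g³ eg¹, giving CFSE(oct) = -0.6Δₒ = -7260 cm⁻¹.
Tetrahedral: e² t₂², CFSE = 2(−0.6) + 2(+0.4) = -0.4Δₜ = -0.4 × (4/9) × 12100 = -2151 cm⁻¹.
OSPE = CFSE(oct) − CFSE(tet) = -7260 − (-2151) = -5109 cm⁻¹.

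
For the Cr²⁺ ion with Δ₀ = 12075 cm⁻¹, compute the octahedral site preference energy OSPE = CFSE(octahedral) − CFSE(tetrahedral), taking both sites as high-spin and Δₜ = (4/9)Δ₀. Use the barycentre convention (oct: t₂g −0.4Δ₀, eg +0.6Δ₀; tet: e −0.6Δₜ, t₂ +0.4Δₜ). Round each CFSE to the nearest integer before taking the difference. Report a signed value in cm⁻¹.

Cr sits in group 6; removing 2 electrons leaves Cr²⁺ with 6 − 2 = 4 d electrons.
In an octahedral site d⁴ (HS) is t2g^3 e_g^1, giving CFSE(oct) = -0.6Δ₀ = -7245 cm⁻¹.
Tetrahedral e^2 t2^2 gives -0.4Δₜ = -0.4 × (4/9) × 12075 = -2147 cm⁻¹.
OSPE = CFSE(oct) − CFSE(tet) = -7245 − (-2147) = -5098 cm⁻¹.

-5098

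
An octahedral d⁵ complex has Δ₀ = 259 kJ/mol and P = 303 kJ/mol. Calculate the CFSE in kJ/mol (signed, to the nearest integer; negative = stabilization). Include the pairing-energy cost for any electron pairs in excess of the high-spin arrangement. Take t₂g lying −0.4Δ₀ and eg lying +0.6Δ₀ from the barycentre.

0

Here Δ₀ < P (259 < 303), so the high-spin state is favoured.
That gives t₂g³ eg².
Orbital CFSE = 0.0Δ₀ = 0.0 × 259 = 0 kJ/mol.
High-spin has no excess pairs, so no pairing correction applies.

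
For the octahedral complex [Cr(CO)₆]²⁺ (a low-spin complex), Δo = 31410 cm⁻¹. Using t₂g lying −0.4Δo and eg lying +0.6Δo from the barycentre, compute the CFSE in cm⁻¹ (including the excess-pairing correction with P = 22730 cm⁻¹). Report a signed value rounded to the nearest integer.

-27526

CO is neutral, so the +2 overall charge sits on Cr: oxidation state +2.
Cr sits in group 6; removing 2 electrons leaves Cr²⁺ with 6 − 2 = 4 d electrons.
Electron filling gives t₂g⁴ eg⁰.
The orbital stabilization is -1.6Δo = -1.6 × 31410 = -50256 cm⁻¹.
Pairing penalty: 1 pair vs 0 in the high-spin reference → 1 extra × P = 22730 cm⁻¹.
Net CFSE = -50256 + 22730 = -27526 cm⁻¹.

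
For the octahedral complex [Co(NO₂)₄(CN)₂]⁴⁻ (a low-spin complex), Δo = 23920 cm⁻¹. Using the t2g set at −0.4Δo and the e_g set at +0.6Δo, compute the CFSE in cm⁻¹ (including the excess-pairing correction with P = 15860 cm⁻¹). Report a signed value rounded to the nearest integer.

Ligand charges: 4×(-1) from NO₂⁻ and 2×(-1) from CN⁻ sum to -6; with overall charge -4, Co is +2.
Co is in group 9, so Co²⁺ is d⁷ (9 − 2 = 7).
The d⁷ electrons fill as t2g^6 e_g^1.
CFSE(orbital) = 6×(-0.4Δo) + 1×(0.6Δo) = -1.8Δo; with Δo = 23920 cm⁻¹ that is -43056 cm⁻¹.
Relative to high-spin t2g^5 e_g^2 (2 paired), the low-spin configuration has 1 additional pair, contributing +1 × 15860 = +15860 cm⁻¹.
Net CFSE = -43056 + 15860 = -27196 cm⁻¹.

-27196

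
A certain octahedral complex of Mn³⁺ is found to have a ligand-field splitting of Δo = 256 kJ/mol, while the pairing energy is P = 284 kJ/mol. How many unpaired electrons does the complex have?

4

Mn is in group 7, so Mn³⁺ is d⁴ (7 − 3 = 4).
Here Δo < P (256 < 284), so the high-spin state is favoured.
That gives t2g^3 e_g^1.
Unpaired electrons: 4.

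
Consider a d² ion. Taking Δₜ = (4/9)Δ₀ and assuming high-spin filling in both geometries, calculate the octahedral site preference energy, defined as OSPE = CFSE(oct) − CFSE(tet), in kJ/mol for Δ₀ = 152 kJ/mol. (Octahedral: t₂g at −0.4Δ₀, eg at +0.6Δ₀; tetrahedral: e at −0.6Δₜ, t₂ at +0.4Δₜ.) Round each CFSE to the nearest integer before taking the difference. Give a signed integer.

-41

In an octahedral site d² (HS) is t2g^2 e_g^0, giving CFSE(oct) = -0.8Δ₀ = -122 kJ/mol.
Tetrahedral e^2 t2^0 gives -1.2Δₜ = -1.2 × (4/9) × 152 = -81 kJ/mol.
Subtracting, OSPE = -122 − (-81) = -41 kJ/mol.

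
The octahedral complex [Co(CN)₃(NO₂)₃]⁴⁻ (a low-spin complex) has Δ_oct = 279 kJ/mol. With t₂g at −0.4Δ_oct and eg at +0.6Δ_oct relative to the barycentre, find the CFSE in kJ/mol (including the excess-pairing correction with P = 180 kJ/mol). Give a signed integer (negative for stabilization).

-322

Ligand charges: 3×(-1) from CN⁻ and 3×(-1) from NO₂⁻ sum to -6; with overall charge -4, Co is +2.
Co²⁺: group 9, so d-count = 9 − 2 = 7.
The d⁷ electrons fill as t₂g⁶ eg¹.
Orbital CFSE = 6(-0.4) + 1(0.6) = -1.8Δ_oct = -1.8 × 279 = -502 kJ/mol.
High-spin d⁷ would be t₂g⁵ eg² with 2 pairs; low-spin has 3, so 1 excess pair costs +1P = +180 kJ/mol.
Net CFSE = -502 + 180 = -322 kJ/mol.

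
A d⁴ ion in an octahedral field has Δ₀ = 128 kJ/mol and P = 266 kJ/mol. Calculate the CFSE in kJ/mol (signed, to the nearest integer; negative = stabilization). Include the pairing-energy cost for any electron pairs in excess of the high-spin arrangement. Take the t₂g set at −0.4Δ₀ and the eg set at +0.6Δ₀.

-77

Since Δ₀ = 128 kJ/mol < P = 266 kJ/mol, the complex adopts the high-spin configuration.
Configuration: t₂g³ eg¹.
Orbital CFSE = -0.6Δ₀ = -0.6 × 128 = -77 kJ/mol.
High-spin has no excess pairs, so no pairing correction applies.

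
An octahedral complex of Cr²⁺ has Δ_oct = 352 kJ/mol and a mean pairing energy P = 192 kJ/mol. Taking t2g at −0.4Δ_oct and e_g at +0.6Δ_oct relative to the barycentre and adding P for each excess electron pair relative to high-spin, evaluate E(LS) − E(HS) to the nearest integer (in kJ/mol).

Cr sits in group 6; removing 2 electrons leaves Cr²⁺ with 6 − 2 = 4 d electrons.
High-spin d⁴ fills as t2g^3 e_g^1 with CFSE 3(−0.4) + 1(+0.6) = -0.6Δ_oct = -211 kJ/mol.
Low-spin t2g^4 e_g^0 gives -1.6Δ_oct = -563 kJ/mol, but forming 1 extra pair costs 1P = 192 kJ/mol, so E(LS) = -563 + 192 = -371 kJ/mol.
Thus E(LS) − E(HS) = -160 kJ/mol.

-160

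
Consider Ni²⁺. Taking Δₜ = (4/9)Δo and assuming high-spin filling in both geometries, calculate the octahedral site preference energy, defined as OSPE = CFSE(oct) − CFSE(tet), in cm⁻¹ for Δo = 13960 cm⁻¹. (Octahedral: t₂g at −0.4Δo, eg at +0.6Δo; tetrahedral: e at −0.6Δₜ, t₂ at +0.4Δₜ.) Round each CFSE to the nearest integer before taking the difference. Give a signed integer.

Group 10 minus oxidation state +2 gives a d⁸ configuration for Ni²⁺.
Octahedral high-spin t₂g⁶ eg²: CFSE = -1.2 × 13960 = -16752 cm⁻¹.
In a tetrahedral site the filling is e⁴ t₂⁴: CFSE(tet) = -0.8Δₜ = -0.8 × (4/9)(13960) = -4964 cm⁻¹.
Subtracting, OSPE = -16752 − (-4964) = -11788 cm⁻¹.

-11788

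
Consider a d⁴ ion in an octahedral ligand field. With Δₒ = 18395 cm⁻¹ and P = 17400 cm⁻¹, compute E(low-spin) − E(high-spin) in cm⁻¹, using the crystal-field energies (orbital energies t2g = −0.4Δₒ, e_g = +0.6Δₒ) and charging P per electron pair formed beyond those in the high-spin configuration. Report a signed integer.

-995

High-spin d⁴ fills as t2g^3 e_g^1 with CFSE 3(−0.4) + 1(+0.6) = -0.6Δₒ = -11037 cm⁻¹.
For low-spin the configuration is t2g^4 e_g^0: orbital energy -1.6 × 18395 = -29432 cm⁻¹, and 1 additional pair relative to high-spin adds 17400 cm⁻¹, giving -12032 cm⁻¹.
The difference is -12032 − (-11037) = -995 cm⁻¹, so low-spin lies lower.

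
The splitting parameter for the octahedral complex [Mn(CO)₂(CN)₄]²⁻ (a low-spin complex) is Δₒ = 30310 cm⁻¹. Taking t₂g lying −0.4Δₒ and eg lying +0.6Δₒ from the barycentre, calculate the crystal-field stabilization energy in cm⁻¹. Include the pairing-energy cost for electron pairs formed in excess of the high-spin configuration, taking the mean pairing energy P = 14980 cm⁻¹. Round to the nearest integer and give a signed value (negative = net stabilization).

-30660

Ligand charges: 2×(+0) from CO and 4×(-1) from CN⁻ sum to -4; with overall charge -2, Mn is +2.
Mn sits in group 7; removing 2 electrons leaves Mn²⁺ with 7 − 2 = 5 d electrons.
Electron filling gives t₂g⁵ eg⁰.
The orbital stabilization is -2.0Δₒ = -2.0 × 30310 = -60620 cm⁻¹.
Relative to high-spin t₂g³ eg² (0 paired), the low-spin configuration has 2 additional pairs, contributing +2 × 14980 = +29960 cm⁻¹.
Overall CFSE = -60620 + 29960 = -30660 cm⁻¹.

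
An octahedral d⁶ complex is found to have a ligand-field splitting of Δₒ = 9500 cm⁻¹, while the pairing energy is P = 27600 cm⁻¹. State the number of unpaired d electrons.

4

With Δₒ < P the complex is high-spin.
Filling d⁶ accordingly: t2g^4 e_g^2.
Unpaired electrons: 4.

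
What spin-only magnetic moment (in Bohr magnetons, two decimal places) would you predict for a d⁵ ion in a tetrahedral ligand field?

5.92 Bohr magnetons

With tetrahedral geometry the complex is necessarily high-spin.
Configuration: e² t₂³ → 5 unpaired electrons.
μ(spin-only) = √[5(5+2)] = √35 ≈ 5.92 Bohr magnetons.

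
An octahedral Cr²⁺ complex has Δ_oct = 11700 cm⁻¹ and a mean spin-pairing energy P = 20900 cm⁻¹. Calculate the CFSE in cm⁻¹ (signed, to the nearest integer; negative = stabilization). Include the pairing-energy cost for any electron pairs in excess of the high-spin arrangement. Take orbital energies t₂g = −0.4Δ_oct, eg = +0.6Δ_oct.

Cr is in group 6, so Cr²⁺ is d⁴ (6 − 2 = 4).
Here Δ_oct < P (11700 < 20900), so the high-spin state is favoured.
Filling d⁴ accordingly: t₂g³ eg¹.
Orbital CFSE = -0.6Δ_oct = -0.6 × 11700 = -7020 cm⁻¹.
High-spin has no excess pairs, so no pairing correction applies.

-7020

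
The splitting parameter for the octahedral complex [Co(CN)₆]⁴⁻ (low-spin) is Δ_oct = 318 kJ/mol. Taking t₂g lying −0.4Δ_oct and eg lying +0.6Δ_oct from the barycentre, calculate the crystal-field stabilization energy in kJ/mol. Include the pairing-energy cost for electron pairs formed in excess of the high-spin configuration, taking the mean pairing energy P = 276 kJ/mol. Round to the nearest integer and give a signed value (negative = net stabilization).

-296

Each CN⁻ contributes -1; 6 × (-1) = -6. With overall charge -4, Co is in the +2 oxidation state.
Co sits in group 9; removing 2 electrons leaves Co²⁺ with 9 − 2 = 7 d electrons.
The d⁷ electrons fill as t₂g⁶ eg¹.
The orbital stabilization is -1.8Δ_oct = -1.8 × 318 = -572 kJ/mol.
Pairing penalty: 3 pairs vs 2 in the high-spin reference → 1 extra × P = 276 kJ/mol.
Overall CFSE = -572 + 276 = -296 kJ/mol.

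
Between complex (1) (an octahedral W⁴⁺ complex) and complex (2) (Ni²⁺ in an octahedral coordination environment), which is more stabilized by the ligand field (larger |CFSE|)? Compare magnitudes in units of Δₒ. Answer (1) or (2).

(1): W sits in group 6; removing 4 electrons leaves W⁴⁺ with 6 − 4 = 2 d electrons; t₂g² eg⁰, CFSE = -0.8Δₒ.
(2): Ni²⁺: group 10, so d-count = 10 − 2 = 8; For octahedral d⁸ the high- and low-spin configurations coincide; t₂g⁶ eg², CFSE = -1.2Δₒ.
So (2) has the larger |CFSE|.

(2)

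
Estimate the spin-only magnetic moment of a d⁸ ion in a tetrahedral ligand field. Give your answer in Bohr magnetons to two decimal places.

2.83 Bohr magnetons

Tetrahedral fields are weak (Δₜ ≈ 4/9 Δₒ), so electrons fill high-spin.
Configuration: e⁴ t₂⁴ → 2 unpaired electrons.
μ(spin-only) = √[2(2+2)] = √8 ≈ 2.83 Bohr magnetons.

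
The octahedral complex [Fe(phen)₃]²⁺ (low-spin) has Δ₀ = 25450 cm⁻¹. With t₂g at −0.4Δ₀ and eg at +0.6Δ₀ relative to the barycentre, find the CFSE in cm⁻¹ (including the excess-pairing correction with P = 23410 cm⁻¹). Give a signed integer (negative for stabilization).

-14260

phen is neutral, so the +2 overall charge sits on Fe: oxidation state +2.
Fe²⁺: group 8, so d-count = 8 − 2 = 6.
The d⁶ electrons fill as t₂g⁶ eg⁰.
CFSE(orbital) = 6×(-0.4Δ₀) + 0×(0.6Δ₀) = -2.4Δ₀; with Δ₀ = 25450 cm⁻¹ that is -61080 cm⁻¹.
Pairing penalty: 3 pairs vs 1 in the high-spin reference → 2 extra × P = 46820 cm⁻¹.
Overall CFSE = -61080 + 46820 = -14260 cm⁻¹.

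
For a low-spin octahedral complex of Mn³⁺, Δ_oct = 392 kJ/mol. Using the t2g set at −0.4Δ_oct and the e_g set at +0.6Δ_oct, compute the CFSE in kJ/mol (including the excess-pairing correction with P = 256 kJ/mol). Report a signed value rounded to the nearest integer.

-371

Mn is in group 7, so Mn³⁺ is d⁴ (7 − 3 = 4).
Electron filling gives t2g^4 e_g^0.
CFSE(orbital) = 4×(-0.4Δ_oct) + 0×(0.6Δ_oct) = -1.6Δ_oct; with Δ_oct = 392 kJ/mol that is -627 kJ/mol.
Relative to high-spin t2g^3 e_g^1 (0 paired), the low-spin configuration has 1 additional pair, contributing +1 × 256 = +256 kJ/mol.
Net CFSE = -627 + 256 = -371 kJ/mol.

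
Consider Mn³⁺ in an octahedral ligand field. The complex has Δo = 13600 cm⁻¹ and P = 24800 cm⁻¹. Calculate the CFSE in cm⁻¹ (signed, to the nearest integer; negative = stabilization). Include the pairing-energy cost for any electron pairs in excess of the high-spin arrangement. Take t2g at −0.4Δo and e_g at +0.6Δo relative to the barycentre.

-8160

Mn is in group 7, so Mn³⁺ is d⁴ (7 − 3 = 4).
Δo < P, so pairing is avoided: the ground state is high-spin.
That gives t2g^3 e_g^1.
Orbital CFSE = -0.6Δo = -0.6 × 13600 = -8160 cm⁻¹.
High-spin has no excess pairs, so no pairing correction applies.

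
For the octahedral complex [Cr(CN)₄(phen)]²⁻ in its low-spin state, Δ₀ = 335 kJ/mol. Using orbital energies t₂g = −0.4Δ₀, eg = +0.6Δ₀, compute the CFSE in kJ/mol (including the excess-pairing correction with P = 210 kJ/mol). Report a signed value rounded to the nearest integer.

Ligand charges: 4×(-1) from CN⁻ and 1×(+0) from phen sum to -4; with overall charge -2, Cr is +2.
Group 6 minus oxidation state +2 gives a d⁴ configuration for Cr²⁺.
Electron filling gives t₂g⁴ eg⁰.
The orbital stabilization is -1.6Δ₀ = -1.6 × 335 = -536 kJ/mol.
Pairing penalty: 1 pair vs 0 in the high-spin reference → 1 extra × P = 210 kJ/mol.
Combining: -536 + 210 = -326 kJ/mol.

-326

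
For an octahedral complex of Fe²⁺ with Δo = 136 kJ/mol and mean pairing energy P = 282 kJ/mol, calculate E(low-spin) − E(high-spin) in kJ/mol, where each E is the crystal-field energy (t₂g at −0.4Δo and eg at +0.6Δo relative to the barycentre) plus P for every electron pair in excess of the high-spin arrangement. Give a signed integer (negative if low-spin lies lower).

292

Fe²⁺: group 8, so d-count = 8 − 2 = 6.
High-spin: t₂g⁴ eg², CFSE = -0.4Δo = -54 kJ/mol.
Low-spin: t₂g⁶ eg⁰, orbital CFSE = -2.4Δo = -326 kJ/mol; plus 2 excess pairs × P = +564 kJ/mol; total 238 kJ/mol.
Thus E(LS) − E(HS) = 292 kJ/mol.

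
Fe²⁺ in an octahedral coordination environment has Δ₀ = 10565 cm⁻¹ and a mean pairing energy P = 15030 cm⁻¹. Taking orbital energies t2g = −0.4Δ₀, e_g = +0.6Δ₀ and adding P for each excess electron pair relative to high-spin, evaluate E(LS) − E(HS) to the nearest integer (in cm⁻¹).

Fe²⁺: group 8, so d-count = 8 − 2 = 6.
High-spin d⁶ fills as t2g^4 e_g^2 with CFSE 4(−0.4) + 2(+0.6) = -0.4Δ₀ = -4226 cm⁻¹.
Low-spin t2g^6 e_g^0 gives -2.4Δ₀ = -25356 cm⁻¹, but forming 2 extra pairs costs 2P = 30060 cm⁻¹, so E(LS) = -25356 + 30060 = 4704 cm⁻¹.
Thus E(LS) − E(HS) = 8930 cm⁻¹.

8930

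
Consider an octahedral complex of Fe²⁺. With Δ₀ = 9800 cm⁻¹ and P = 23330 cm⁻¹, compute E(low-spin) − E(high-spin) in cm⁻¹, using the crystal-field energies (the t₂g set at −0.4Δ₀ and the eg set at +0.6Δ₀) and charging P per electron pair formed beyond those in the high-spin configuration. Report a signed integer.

27060

Fe is in group 8, so Fe²⁺ is d⁶ (8 − 2 = 6).
In the high-spin limit (t₂g⁴ eg²) the orbital term is -0.4Δ₀ = -3920 cm⁻¹, with no excess pairing.
Low-spin: t₂g⁶ eg⁰, orbital CFSE = -2.4Δ₀ = -23520 cm⁻¹; plus 2 excess pairs × P = +46660 cm⁻¹; total 23140 cm⁻¹.
The difference is 23140 − (-3920) = 27060 cm⁻¹, so high-spin lies lower.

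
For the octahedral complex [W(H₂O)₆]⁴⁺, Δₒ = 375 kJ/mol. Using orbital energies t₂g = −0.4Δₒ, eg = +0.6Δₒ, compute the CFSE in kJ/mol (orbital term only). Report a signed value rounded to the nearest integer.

-300

H₂O is neutral, so the +4 overall charge sits on W: oxidation state +4.
W sits in group 6; removing 4 electrons leaves W⁴⁺ with 6 − 4 = 2 d electrons.
The d² electrons fill as t₂g² eg⁰.
The orbital stabilization is -0.8Δₒ = -0.8 × 375 = -300 kJ/mol.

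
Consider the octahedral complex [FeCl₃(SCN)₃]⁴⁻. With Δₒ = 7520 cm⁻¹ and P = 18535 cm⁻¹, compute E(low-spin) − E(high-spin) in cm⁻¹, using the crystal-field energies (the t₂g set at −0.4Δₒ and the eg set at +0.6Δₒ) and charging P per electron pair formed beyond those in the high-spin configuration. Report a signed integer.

Ligand charges: 3×(-1) from Cl⁻ and 3×(-1) from SCN⁻ sum to -6; with overall charge -4, Fe is +2.
Fe sits in group 8; removing 2 electrons leaves Fe²⁺ with 8 − 2 = 6 d electrons.
In the high-spin limit (t₂g⁴ eg²) the orbital term is -0.4Δₒ = -3008 cm⁻¹, with no excess pairing.
For low-spin the configuration is t₂g⁶ eg⁰: orbital energy -2.4 × 7520 = -18048 cm⁻¹, and 2 additional pairs relative to high-spin add 37070 cm⁻¹, giving 19022 cm⁻¹.
E(LS) − E(HS) = 19022 − (-3008) = 22030 cm⁻¹.

22030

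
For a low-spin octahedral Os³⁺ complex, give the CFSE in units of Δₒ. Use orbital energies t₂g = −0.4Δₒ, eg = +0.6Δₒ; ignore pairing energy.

-2.0 Δₒ

Group 8 minus oxidation state +3 gives a d⁵ configuration for Os³⁺.
Configuration: t₂g⁵ eg⁰.
CFSE = 5(-0.4Δₒ) + 0(0.6Δₒ) = -2.0Δₒ + 0.0Δₒ = -2.0Δₒ.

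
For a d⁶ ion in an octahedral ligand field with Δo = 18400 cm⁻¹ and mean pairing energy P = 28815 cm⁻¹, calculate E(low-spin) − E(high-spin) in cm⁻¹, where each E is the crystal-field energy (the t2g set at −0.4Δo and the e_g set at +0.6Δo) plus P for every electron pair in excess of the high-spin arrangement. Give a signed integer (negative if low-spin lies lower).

20830

In the high-spin limit (t2g^4 e_g^2) the orbital term is -0.4Δo = -7360 cm⁻¹, with no excess pairing.
For low-spin the configuration is t2g^6 e_g^0: orbital energy -2.4 × 18400 = -44160 cm⁻¹, and 2 additional pairs relative to high-spin add 57630 cm⁻¹, giving 13470 cm⁻¹.
E(LS) − E(HS) = 13470 − (-7360) = 20830 cm⁻¹.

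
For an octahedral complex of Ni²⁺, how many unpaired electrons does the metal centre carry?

2

Group 10 minus oxidation state +2 gives a d⁸ configuration for Ni²⁺.
For octahedral d⁸ the high- and low-spin configurations coincide.
Configuration: t₂g⁶ eg², giving 2 unpaired electrons.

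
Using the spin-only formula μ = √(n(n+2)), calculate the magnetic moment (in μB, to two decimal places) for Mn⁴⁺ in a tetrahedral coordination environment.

Mn⁴⁺: group 7, so d-count = 7 − 4 = 3.
Tetrahedral splitting is small, so the complex is high-spin.
Configuration: e^2 t2^1 → 3 unpaired electrons.
μ(spin-only) = √[3(3+2)] = √15 ≈ 3.87 μB.

3.87 μB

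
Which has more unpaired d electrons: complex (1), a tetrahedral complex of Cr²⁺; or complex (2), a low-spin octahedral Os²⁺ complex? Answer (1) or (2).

(1): Cr is in group 6, so Cr²⁺ is d⁴ (6 − 2 = 4); With tetrahedral geometry the complex is necessarily high-spin; e^2 t2^2 → 4 unpaired.
(2): Os²⁺: group 8, so d-count = 8 − 2 = 6; t₂g⁶ eg⁰ → 0 unpaired.
So (1) has more unpaired electrons.

(1)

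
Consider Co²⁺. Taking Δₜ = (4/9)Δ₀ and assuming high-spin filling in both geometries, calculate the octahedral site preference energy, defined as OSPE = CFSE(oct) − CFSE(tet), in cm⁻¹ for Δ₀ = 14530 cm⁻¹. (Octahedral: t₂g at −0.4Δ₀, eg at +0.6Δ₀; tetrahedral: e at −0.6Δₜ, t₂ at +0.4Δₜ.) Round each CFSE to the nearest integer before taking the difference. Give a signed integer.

Co²⁺: group 9, so d-count = 9 − 2 = 7.
Octahedral (high-spin): t2g^5 e_g^2, CFSE = 5(−0.4) + 2(+0.6) = -0.8Δ₀ = -0.8 × 14530 = -11624 cm⁻¹.
Tetrahedral: e^4 t2^3, CFSE = 4(−0.6) + 3(+0.4) = -1.2Δₜ = -1.2 × (4/9) × 14530 = -7749 cm⁻¹.
Subtracting, OSPE = -11624 − (-7749) = -3875 cm⁻¹.

-3875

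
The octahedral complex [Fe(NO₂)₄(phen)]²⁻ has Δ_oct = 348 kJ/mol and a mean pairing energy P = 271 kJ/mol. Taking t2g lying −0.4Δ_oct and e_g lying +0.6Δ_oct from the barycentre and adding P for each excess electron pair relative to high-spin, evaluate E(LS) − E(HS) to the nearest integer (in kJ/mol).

Ligand charges: 4×(-1) from NO₂⁻ and 1×(+0) from phen sum to -4; with overall charge -2, Fe is +2.
Group 8 minus oxidation state +2 gives a d⁶ configuration for Fe²⁺.
High-spin d⁶ fills as t2g^4 e_g^2 with CFSE 4(−0.4) + 2(+0.6) = -0.4Δ_oct = -139 kJ/mol.
Low-spin t2g^6 e_g^0 gives -2.4Δ_oct = -835 kJ/mol, but forming 2 extra pairs costs 2P = 542 kJ/mol, so E(LS) = -835 + 542 = -293 kJ/mol.
E(LS) − E(HS) = -293 − (-139) = -154 kJ/mol.

-154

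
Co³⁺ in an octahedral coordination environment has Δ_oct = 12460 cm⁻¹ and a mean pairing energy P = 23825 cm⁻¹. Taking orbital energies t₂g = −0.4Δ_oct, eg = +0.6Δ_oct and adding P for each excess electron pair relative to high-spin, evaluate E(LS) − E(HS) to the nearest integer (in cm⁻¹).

Co is in group 9, so Co³⁺ is d⁶ (9 − 3 = 6).
High-spin d⁶ fills as t₂g⁴ eg² with CFSE 4(−0.4) + 2(+0.6) = -0.4Δ_oct = -4984 cm⁻¹.
Low-spin t₂g⁶ eg⁰ gives -2.4Δ_oct = -29904 cm⁻¹, but forming 2 extra pairs costs 2P = 47650 cm⁻¹, so E(LS) = -29904 + 47650 = 17746 cm⁻¹.
Thus E(LS) − E(HS) = 22730 cm⁻¹.

22730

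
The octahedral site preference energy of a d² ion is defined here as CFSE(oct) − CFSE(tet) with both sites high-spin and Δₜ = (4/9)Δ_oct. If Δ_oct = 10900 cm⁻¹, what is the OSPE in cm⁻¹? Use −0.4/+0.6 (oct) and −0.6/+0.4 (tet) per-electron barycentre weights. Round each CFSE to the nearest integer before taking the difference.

Octahedral high-spin t₂g² eg⁰: CFSE = -0.8 × 10900 = -8720 cm⁻¹.
In a tetrahedral site the filling is e² t₂⁰: CFSE(tet) = -1.2Δₜ = -1.2 × (4/9)(10900) = -5813 cm⁻¹.
OSPE = CFSE(oct) − CFSE(tet) = -8720 − (-5813) = -2907 cm⁻¹.

-2907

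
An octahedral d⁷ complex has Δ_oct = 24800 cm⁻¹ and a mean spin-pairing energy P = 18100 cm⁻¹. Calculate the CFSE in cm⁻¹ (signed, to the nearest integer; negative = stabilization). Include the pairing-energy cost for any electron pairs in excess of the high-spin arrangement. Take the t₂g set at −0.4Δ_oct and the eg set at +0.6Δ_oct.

-26540

Here Δ_oct > P (24800 > 18100), so the low-spin state is favoured.
Configuration: t₂g⁶ eg¹.
Orbital CFSE = -1.8Δ_oct = -1.8 × 24800 = -44640 cm⁻¹.
Excess pairs vs high-spin: 3 − 2 = 1; pairing cost = +18100 cm⁻¹.
Net CFSE = -44640 + 18100 = -26540 cm⁻¹.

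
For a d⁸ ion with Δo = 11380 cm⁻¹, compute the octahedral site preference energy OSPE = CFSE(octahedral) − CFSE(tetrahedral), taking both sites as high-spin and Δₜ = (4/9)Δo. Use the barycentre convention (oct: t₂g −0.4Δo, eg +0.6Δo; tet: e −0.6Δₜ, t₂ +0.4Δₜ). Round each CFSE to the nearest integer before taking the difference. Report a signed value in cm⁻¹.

Octahedral high-spin t2g^6 e_g^2: CFSE = -1.2 × 11380 = -13656 cm⁻¹.
Tetrahedral e^4 t2^4 gives -0.8Δₜ = -0.8 × (4/9) × 11380 = -4046 cm⁻¹.
Subtracting, OSPE = -13656 − (-4046) = -9610 cm⁻¹.

-9610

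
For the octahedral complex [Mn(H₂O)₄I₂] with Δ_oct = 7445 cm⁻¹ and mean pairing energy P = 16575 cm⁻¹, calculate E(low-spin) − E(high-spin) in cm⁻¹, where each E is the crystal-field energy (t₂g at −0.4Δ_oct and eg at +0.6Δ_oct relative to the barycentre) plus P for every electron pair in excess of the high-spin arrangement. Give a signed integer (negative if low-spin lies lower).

18260

Ligand charges: 4×(+0) from H₂O and 2×(-1) from I⁻ sum to -2; with overall charge +0, Mn is +2.
Mn is in group 7, so Mn²⁺ is d⁵ (7 − 2 = 5).
High-spin: t₂g³ eg², CFSE = 0.0Δ_oct = 0 cm⁻¹.
Low-spin: t₂g⁵ eg⁰, orbital CFSE = -2.0Δ_oct = -14890 cm⁻¹; plus 2 excess pairs × P = +33150 cm⁻¹; total 18260 cm⁻¹.
Thus E(LS) − E(HS) = 18260 cm⁻¹.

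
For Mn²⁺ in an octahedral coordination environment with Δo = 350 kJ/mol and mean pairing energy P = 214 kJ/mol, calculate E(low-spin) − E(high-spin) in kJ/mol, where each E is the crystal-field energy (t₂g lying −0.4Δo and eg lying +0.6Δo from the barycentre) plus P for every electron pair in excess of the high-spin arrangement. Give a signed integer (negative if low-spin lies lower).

Mn sits in group 7; removing 2 electrons leaves Mn²⁺ with 7 − 2 = 5 d electrons.
High-spin: t₂g³ eg², CFSE = 0.0Δo = 0 kJ/mol.
Low-spin: t₂g⁵ eg⁰, orbital CFSE = -2.0Δo = -700 kJ/mol; plus 2 excess pairs × P = +428 kJ/mol; total -272 kJ/mol.
E(LS) − E(HS) = -272 − (0) = -272 kJ/mol.

-272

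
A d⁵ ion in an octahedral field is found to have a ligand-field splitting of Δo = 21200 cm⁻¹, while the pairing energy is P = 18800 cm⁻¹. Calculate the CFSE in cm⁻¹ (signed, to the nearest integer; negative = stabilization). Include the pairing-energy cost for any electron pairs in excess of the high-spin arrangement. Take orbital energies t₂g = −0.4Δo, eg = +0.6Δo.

-4800

Since Δo = 21200 cm⁻¹ > P = 18800 cm⁻¹, the complex adopts the low-spin configuration.
Configuration: t₂g⁵ eg⁰.
Orbital CFSE = -2.0Δo = -2.0 × 21200 = -42400 cm⁻¹.
Excess pairs vs high-spin: 2 − 0 = 2; pairing cost = +37600 cm⁻¹.
Net CFSE = -42400 + 37600 = -4800 cm⁻¹.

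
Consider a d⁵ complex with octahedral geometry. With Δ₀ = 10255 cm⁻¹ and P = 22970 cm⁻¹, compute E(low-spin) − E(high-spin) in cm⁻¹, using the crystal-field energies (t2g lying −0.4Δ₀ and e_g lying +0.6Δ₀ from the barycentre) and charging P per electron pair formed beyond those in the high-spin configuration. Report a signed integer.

High-spin: t2g^3 e_g^2, CFSE = 0.0Δ₀ = 0 cm⁻¹.
Low-spin t2g^5 e_g^0 gives -2.0Δ₀ = -20510 cm⁻¹, but forming 2 extra pairs costs 2P = 45940 cm⁻¹, so E(LS) = -20510 + 45940 = 25430 cm⁻¹.
The difference is 25430 − (0) = 25430 cm⁻¹, so high-spin lies lower.

25430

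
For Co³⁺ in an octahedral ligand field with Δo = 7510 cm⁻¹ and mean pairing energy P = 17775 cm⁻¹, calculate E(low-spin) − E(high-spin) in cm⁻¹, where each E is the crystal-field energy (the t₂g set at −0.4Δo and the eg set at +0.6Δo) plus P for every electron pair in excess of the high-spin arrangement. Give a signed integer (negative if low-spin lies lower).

20530

Co sits in group 9; removing 3 electrons leaves Co³⁺ with 9 − 3 = 6 d electrons.
High-spin d⁶ fills as t₂g⁴ eg² with CFSE 4(−0.4) + 2(+0.6) = -0.4Δo = -3004 cm⁻¹.
Low-spin: t₂g⁶ eg⁰, orbital CFSE = -2.4Δo = -18024 cm⁻¹; plus 2 excess pairs × P = +35550 cm⁻¹; total 17526 cm⁻¹.
Thus E(LS) − E(HS) = 20530 cm⁻¹.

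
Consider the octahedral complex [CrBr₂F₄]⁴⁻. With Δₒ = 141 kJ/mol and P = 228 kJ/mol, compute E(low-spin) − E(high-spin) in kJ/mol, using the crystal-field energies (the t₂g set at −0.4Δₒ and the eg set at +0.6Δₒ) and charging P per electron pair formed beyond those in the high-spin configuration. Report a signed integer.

Ligand charges: 2×(-1) from Br⁻ and 4×(-1) from F⁻ sum to -6; with overall charge -4, Cr is +2.
Cr sits in group 6; removing 2 electrons leaves Cr²⁺ with 6 − 2 = 4 d electrons.
High-spin d⁴ fills as t₂g³ eg¹ with CFSE 3(−0.4) + 1(+0.6) = -0.6Δₒ = -85 kJ/mol.
For low-spin the configuration is t₂g⁴ eg⁰: orbital energy -1.6 × 141 = -226 kJ/mol, and 1 additional pair relative to high-spin adds 228 kJ/mol, giving 2 kJ/mol.
E(LS) − E(HS) = 2 − (-85) = 87 kJ/mol.

87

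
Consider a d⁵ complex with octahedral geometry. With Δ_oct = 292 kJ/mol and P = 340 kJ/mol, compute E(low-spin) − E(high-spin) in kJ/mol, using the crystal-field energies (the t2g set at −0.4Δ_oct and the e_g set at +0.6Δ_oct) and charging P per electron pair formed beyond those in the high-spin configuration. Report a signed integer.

In the high-spin limit (t2g^3 e_g^2) the orbital term is 0.0Δ_oct = 0 kJ/mol, with no excess pairing.
Low-spin: t2g^5 e_g^0, orbital CFSE = -2.0Δ_oct = -584 kJ/mol; plus 2 excess pairs × P = +680 kJ/mol; total 96 kJ/mol.
The difference is 96 − (0) = 96 kJ/mol, so high-spin lies lower.

96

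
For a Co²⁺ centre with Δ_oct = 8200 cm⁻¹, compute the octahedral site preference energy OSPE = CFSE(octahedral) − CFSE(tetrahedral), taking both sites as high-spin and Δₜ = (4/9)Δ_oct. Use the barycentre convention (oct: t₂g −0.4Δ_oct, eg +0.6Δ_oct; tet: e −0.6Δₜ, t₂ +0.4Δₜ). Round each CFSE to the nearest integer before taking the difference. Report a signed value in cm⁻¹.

Co is in group 9, so Co²⁺ is d⁷ (9 − 2 = 7).
In an octahedral site d⁷ (HS) is t₂g⁵ eg², giving CFSE(oct) = -0.8Δ_oct = -6560 cm⁻¹.
Tetrahedral: e⁴ t₂³, CFSE = 4(−0.6) + 3(+0.4) = -1.2Δₜ = -1.2 × (4/9) × 8200 = -4373 cm⁻¹.
OSPE = -6560 − (-4373) = -2187 cm⁻¹.

-2187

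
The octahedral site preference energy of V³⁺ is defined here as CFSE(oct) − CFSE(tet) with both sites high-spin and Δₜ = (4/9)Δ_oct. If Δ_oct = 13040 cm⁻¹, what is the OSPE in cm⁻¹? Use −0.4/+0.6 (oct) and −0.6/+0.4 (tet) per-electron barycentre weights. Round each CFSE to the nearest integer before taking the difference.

-3477

V³⁺: group 5, so d-count = 5 − 3 = 2.
In an octahedral site d² (HS) is t₂g² eg⁰, giving CFSE(oct) = -0.8Δ_oct = -10432 cm⁻¹.
Tetrahedral e² t₂⁰ gives -1.2Δₜ = -1.2 × (4/9) × 13040 = -6955 cm⁻¹.
OSPE = CFSE(oct) − CFSE(tet) = -10432 − (-6955) = -3477 cm⁻¹.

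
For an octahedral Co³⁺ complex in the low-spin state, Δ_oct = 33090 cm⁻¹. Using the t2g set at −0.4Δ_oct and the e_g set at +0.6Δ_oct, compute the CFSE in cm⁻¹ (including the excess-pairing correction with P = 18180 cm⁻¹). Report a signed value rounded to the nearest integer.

-43056

Co sits in group 9; removing 3 electrons leaves Co³⁺ with 9 − 3 = 6 d electrons.
Configuration: t2g^6 e_g^0.
CFSE(orbital) = 6×(-0.4Δ_oct) + 0×(0.6Δ_oct) = -2.4Δ_oct; with Δ_oct = 33090 cm⁻¹ that is -79416 cm⁻¹.
Pairing penalty: 3 pairs vs 1 in the high-spin reference → 2 extra × P = 36360 cm⁻¹.
Net CFSE = -79416 + 36360 = -43056 cm⁻¹.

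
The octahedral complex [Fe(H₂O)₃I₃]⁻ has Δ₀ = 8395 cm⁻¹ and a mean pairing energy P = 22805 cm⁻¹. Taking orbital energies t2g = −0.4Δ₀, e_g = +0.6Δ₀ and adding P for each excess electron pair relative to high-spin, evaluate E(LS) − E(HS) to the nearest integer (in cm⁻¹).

Ligand charges: 3×(+0) from H₂O and 3×(-1) from I⁻ sum to -3; with overall charge -1, Fe is +2.
Fe sits in group 8; removing 2 electrons leaves Fe²⁺ with 8 − 2 = 6 d electrons.
High-spin: t2g^4 e_g^2, CFSE = -0.4Δ₀ = -3358 cm⁻¹.
Low-spin: t2g^6 e_g^0, orbital CFSE = -2.4Δ₀ = -20148 cm⁻¹; plus 2 excess pairs × P = +45610 cm⁻¹; total 25462 cm⁻¹.
Thus E(LS) − E(HS) = 28820 cm⁻¹.

28820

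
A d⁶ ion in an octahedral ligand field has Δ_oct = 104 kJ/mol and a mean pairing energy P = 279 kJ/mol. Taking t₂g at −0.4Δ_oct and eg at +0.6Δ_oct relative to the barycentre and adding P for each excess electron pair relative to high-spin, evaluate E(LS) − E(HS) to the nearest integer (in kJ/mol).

In the high-spin limit (t₂g⁴ eg²) the orbital term is -0.4Δ_oct = -42 kJ/mol, with no excess pairing.
Low-spin: t₂g⁶ eg⁰, orbital CFSE = -2.4Δ_oct = -250 kJ/mol; plus 2 excess pairs × P = +558 kJ/mol; total 308 kJ/mol.
The difference is 308 − (-42) = 350 kJ/mol, so high-spin lies lower.

350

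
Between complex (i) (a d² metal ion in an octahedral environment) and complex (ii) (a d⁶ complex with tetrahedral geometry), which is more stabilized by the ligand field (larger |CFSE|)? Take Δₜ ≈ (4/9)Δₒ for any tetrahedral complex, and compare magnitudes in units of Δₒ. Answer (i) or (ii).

(i): For octahedral d² the high- and low-spin configurations coincide; t₂g² eg⁰, CFSE = -0.8Δₒ.
(ii): With tetrahedral geometry the complex is necessarily high-spin; e^3 t2^3, CFSE = -0.6Δₜ ≈ -0.27Δₒ.
So (i) has the larger |CFSE|.

(i)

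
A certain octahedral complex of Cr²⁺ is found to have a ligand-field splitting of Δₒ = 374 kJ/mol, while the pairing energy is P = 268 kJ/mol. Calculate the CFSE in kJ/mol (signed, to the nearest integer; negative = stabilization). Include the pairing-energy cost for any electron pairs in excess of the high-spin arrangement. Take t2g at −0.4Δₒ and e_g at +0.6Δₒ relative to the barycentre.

Group 6 minus oxidation state +2 gives a d⁴ configuration for Cr²⁺.
Since Δₒ = 374 kJ/mol > P = 268 kJ/mol, the complex adopts the low-spin configuration.
Configuration: t2g^4 e_g^0.
Orbital CFSE = -1.6Δₒ = -1.6 × 374 = -598 kJ/mol.
Excess pairs vs high-spin: 1 − 0 = 1; pairing cost = +268 kJ/mol.
Net CFSE = -598 + 268 = -330 kJ/mol.

-330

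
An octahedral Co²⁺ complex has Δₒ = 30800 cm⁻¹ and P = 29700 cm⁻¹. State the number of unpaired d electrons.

1

Group 9 minus oxidation state +2 gives a d⁷ configuration for Co²⁺.
Since Δₒ = 30800 cm⁻¹ > P = 29700 cm⁻¹, the complex adopts the low-spin configuration.
Configuration: t₂g⁶ eg¹.
Unpaired electrons: 1.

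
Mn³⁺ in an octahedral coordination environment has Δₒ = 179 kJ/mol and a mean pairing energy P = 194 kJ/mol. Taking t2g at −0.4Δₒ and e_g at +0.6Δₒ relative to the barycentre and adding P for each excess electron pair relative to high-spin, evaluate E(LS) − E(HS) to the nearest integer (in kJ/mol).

Group 7 minus oxidation state +3 gives a d⁴ configuration for Mn³⁺.
In the high-spin limit (t2g^3 e_g^1) the orbital term is -0.6Δₒ = -107 kJ/mol, with no excess pairing.
Low-spin: t2g^4 e_g^0, orbital CFSE = -1.6Δₒ = -286 kJ/mol; plus 1 excess pair × P = +194 kJ/mol; total -92 kJ/mol.
E(LS) − E(HS) = -92 − (-107) = 15 kJ/mol.

15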